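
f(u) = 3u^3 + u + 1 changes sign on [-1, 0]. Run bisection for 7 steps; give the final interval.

midpoint -0.5: f = 0.125 > 0 → [-1, -0.5]
midpoint -0.75: f = -1.015625 < 0 → [-0.75, -0.5]
midpoint -0.625: f = -0.357422 < 0 → [-0.625, -0.5]
midpoint -0.5625: f = -0.0964 < 0 → [-0.5625, -0.5]
midpoint -0.53125: f = 0.019 > 0 → [-0.5625, -0.53125]
midpoint -0.546875: f = -0.0375 < 0 → [-0.546875, -0.53125]
midpoint -0.5390625: f = -0.009 < 0 → [-0.5390625, -0.53125]

[-0.5390625, -0.53125]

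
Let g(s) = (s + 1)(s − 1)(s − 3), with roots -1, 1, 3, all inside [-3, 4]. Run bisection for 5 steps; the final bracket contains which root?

-1

s = 0.5 gives g = 1.875, positive; keep [-3, 0.5]
s = -1.25 gives g = -2.390625, negative; keep [-1.25, 0.5]
s = -0.375 gives g = 2.900391, positive; keep [-1.25, -0.375]
s = -0.8125 gives g = 1.2957, positive; keep [-1.25, -0.8125]
s = -1.03125 gives g = -0.2559, negative; keep [-1.03125, -0.8125]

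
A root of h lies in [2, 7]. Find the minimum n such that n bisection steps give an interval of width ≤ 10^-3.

13

Width after n steps is 5/2^n. Need 2^n ≥ 5/10^-3 = 5000.
2^12 = 4096 < 5000 ≤ 2^13 = 8192, so n = 13.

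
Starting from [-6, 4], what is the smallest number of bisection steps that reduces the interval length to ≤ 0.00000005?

Width after n steps is 10/2^n. Need 2^n ≥ 10/0.00000005 = 200000000.
2^27 = 134217728 < 200000000 ≤ 2^28 = 268435456, so n = 28.

28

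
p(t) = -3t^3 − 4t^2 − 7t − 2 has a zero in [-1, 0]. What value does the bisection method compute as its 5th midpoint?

-0.34375

midpoint -0.5: p = 0.875 > 0 → [-0.5, 0]
midpoint -0.25: p = -0.453125 < 0 → [-0.5, -0.25]
midpoint -0.375: p = 0.220703 > 0 → [-0.375, -0.25]
midpoint -0.3125: p = -0.1116 < 0 → [-0.375, -0.3125]
midpoint -0.34375: p = 0.0555 > 0 → [-0.34375, -0.3125]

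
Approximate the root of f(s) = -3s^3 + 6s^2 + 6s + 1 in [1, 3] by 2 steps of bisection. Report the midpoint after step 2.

f(2) = 13 > 0, so the root lies in [2, 3]
f(2.5) = 6.625 > 0, so the root lies in [2.5, 3]

2.5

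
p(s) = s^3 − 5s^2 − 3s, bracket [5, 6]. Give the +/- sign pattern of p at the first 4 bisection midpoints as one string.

-+++

p(5.5) = -1.375 < 0, so the root lies in [5.5, 6]
p(5.75) = 7.546875 > 0, so the root lies in [5.5, 5.75]
p(5.625) = 2.900391 > 0, so the root lies in [5.5, 5.625]
p(5.5625) = 0.717 > 0, so the root lies in [5.5, 5.5625]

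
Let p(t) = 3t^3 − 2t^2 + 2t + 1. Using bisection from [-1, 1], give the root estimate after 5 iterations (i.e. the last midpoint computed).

-0.3125

m = 0, p(m) = 1 (+); new bracket [-1, 0]
m = -0.5, p(m) = -0.875 (−); new bracket [-0.5, 0]
m = -0.25, p(m) = 0.328125 (+); new bracket [-0.5, -0.25]
m = -0.375, p(m) = -0.1895 (−); new bracket [-0.375, -0.25]
m = -0.3125, p(m) = 0.0881 (+); new bracket [-0.375, -0.3125]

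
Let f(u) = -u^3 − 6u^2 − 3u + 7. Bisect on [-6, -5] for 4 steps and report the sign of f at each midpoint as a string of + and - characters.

++-+

midpoint -5.5: f = 8.375 > 0 → [-5.5, -5]
midpoint -5.25: f = 2.078125 > 0 → [-5.25, -5]
midpoint -5.125: f = -0.607422 < 0 → [-5.25, -5.125]
midpoint -5.1875: f = 0.698 > 0 → [-5.1875, -5.125]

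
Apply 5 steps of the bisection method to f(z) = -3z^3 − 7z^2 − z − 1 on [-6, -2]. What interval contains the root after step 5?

z = -4 gives f = 83, positive; keep [-4, -2]
z = -3 gives f = 20, positive; keep [-3, -2]
z = -2.5 gives f = 4.625, positive; keep [-2.5, -2]
z = -2.25 gives f = -0.0156, negative; keep [-2.5, -2.25]
z = -2.375 gives f = 2.0801, positive; keep [-2.375, -2.25]

[-2.375, -2.25]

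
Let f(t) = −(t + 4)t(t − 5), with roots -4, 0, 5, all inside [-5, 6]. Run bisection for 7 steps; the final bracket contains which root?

f(0.5) = 10.125 > 0, so the root lies in [0.5, 6]
f(3.25) = 41.234375 > 0, so the root lies in [3.25, 6]
f(4.625) = 14.958984 > 0, so the root lies in [4.625, 6]
f(5.3125) = -15.4602 < 0, so the root lies in [4.625, 5.3125]
f(4.96875) = 1.3926 > 0, so the root lies in [4.96875, 5.3125]
f(5.140625) = -6.6078 < 0, so the root lies in [4.96875, 5.140625]
f(5.0546875) = -2.503 < 0, so the root lies in [4.96875, 5.0546875]

5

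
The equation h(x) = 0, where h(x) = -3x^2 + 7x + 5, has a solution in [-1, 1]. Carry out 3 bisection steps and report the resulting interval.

[-0.75, -0.5]

m = 0, h(m) = 5 (+); new bracket [-1, 0]
m = -0.5, h(m) = 0.75 (+); new bracket [-1, -0.5]
m = -0.75, h(m) = -1.9375 (−); new bracket [-0.75, -0.5]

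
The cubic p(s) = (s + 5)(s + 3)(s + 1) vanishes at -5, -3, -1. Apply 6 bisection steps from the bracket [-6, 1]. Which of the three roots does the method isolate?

-1

m = -2.5, p(m) = -1.875 (−); new bracket [-2.5, 1]
m = -0.75, p(m) = 2.390625 (+); new bracket [-2.5, -0.75]
m = -1.625, p(m) = -2.900391 (−); new bracket [-1.625, -0.75]
m = -1.1875, p(m) = -1.2957 (−); new bracket [-1.1875, -0.75]
m = -0.96875, p(m) = 0.2559 (+); new bracket [-1.1875, -0.96875]
m = -1.078125, p(m) = -0.5889 (−); new bracket [-1.078125, -0.96875]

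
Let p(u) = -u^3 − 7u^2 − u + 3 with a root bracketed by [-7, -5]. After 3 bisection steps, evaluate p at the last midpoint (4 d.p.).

-1.6406

u = -6 gives p = -27, negative; keep [-7, -6]
u = -6.5 gives p = -11.625, negative; keep [-7, -6.5]
u = -6.75 gives p = -1.640625, negative; keep [-7, -6.75]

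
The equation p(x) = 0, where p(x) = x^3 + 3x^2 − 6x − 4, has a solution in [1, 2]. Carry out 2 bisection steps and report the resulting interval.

midpoint 1.5: p = -2.875 < 0 → [1.5, 2]
midpoint 1.75: p = 0.046875 > 0 → [1.5, 1.75]

[1.5, 1.75]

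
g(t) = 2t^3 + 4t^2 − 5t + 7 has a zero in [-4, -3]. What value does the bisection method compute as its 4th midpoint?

-3.1875

g(-3.5) = -12.25 < 0, so the root lies in [-3.5, -3]
g(-3.25) = -3.15625 < 0, so the root lies in [-3.25, -3]
g(-3.125) = 0.652344 > 0, so the root lies in [-3.25, -3.125]
g(-3.1875) = -1.1929 < 0, so the root lies in [-3.1875, -3.125]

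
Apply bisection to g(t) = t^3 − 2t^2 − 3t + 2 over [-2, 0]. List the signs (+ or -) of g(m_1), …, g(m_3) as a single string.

midpoint -1: g = 2 > 0 → [-2, -1]
midpoint -1.5: g = -1.375 < 0 → [-1.5, -1]
midpoint -1.25: g = 0.671875 > 0 → [-1.5, -1.25]

+-+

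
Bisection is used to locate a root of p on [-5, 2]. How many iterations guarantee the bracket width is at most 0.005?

Width after n steps is 7/2^n. Need 2^n ≥ 7/0.005 = 1400.
2^10 = 1024 < 1400 ≤ 2^11 = 2048, so n = 11.

11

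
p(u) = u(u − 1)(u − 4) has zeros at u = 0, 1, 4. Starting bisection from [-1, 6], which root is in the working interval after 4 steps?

4

midpoint 2.5: p = -5.625 < 0 → [2.5, 6]
midpoint 4.25: p = 3.453125 > 0 → [2.5, 4.25]
midpoint 3.375: p = -5.009766 < 0 → [3.375, 4.25]
midpoint 3.8125: p = -2.0105 < 0 → [3.8125, 4.25]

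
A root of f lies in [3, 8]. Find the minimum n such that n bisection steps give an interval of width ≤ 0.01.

9

Width after n steps is 5/2^n. Need 2^n ≥ 5/0.01 = 500.
2^8 = 256 < 500 ≤ 2^9 = 512, so n = 9.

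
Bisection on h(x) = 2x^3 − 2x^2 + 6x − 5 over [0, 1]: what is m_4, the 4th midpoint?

0.8125

m = 0.5, h(m) = -2.25 (−); new bracket [0.5, 1]
m = 0.75, h(m) = -0.78125 (−); new bracket [0.75, 1]
m = 0.875, h(m) = 0.058594 (+); new bracket [0.75, 0.875]
m = 0.8125, h(m) = -0.3726 (−); new bracket [0.8125, 0.875]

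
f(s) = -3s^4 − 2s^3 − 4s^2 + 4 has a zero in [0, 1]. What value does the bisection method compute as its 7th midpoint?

0.7421875

s = 0.5 gives f = 2.5625, positive; keep [0.5, 1]
s = 0.75 gives f = -0.042969, negative; keep [0.5, 0.75]
s = 0.625 gives f = 1.491455, positive; keep [0.625, 0.75]
s = 0.6875 gives f = 0.7893, positive; keep [0.6875, 0.75]
s = 0.71875 gives f = 0.3903, positive; keep [0.71875, 0.75]
s = 0.734375 gives f = 0.1781, positive; keep [0.734375, 0.75]
s = 0.7421875 gives f = 0.0687, positive; keep [0.7421875, 0.75]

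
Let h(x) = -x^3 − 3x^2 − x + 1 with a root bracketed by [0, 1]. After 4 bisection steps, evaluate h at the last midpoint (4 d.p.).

-0.0955

m = 0.5, h(m) = -0.375 (−); new bracket [0, 0.5]
m = 0.25, h(m) = 0.546875 (+); new bracket [0.25, 0.5]
m = 0.375, h(m) = 0.150391 (+); new bracket [0.375, 0.5]
m = 0.4375, h(m) = -0.0955 (−); new bracket [0.375, 0.4375]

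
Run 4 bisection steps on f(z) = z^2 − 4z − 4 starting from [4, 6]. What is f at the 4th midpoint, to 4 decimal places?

0.2656

f(5) = 1 > 0, so the root lies in [4, 5]
f(4.5) = -1.75 < 0, so the root lies in [4.5, 5]
f(4.75) = -0.4375 < 0, so the root lies in [4.75, 5]
f(4.875) = 0.2656 > 0, so the root lies in [4.75, 4.875]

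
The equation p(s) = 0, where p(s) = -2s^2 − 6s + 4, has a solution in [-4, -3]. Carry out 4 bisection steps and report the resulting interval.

[-3.5625, -3.5]

m = -3.5, p(m) = 0.5 (+); new bracket [-4, -3.5]
m = -3.75, p(m) = -1.625 (−); new bracket [-3.75, -3.5]
m = -3.625, p(m) = -0.53125 (−); new bracket [-3.625, -3.5]
m = -3.5625, p(m) = -0.0078 (−); new bracket [-3.5625, -3.5]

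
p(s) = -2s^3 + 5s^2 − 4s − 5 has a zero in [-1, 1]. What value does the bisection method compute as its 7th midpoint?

-0.640625

p(0) = -5 < 0, so the root lies in [-1, 0]
p(-0.5) = -1.5 < 0, so the root lies in [-1, -0.5]
p(-0.75) = 1.65625 > 0, so the root lies in [-0.75, -0.5]
p(-0.625) = -0.0586 < 0, so the root lies in [-0.75, -0.625]
p(-0.6875) = 0.7632 > 0, so the root lies in [-0.6875, -0.625]
p(-0.65625) = 0.3436 > 0, so the root lies in [-0.65625, -0.625]
p(-0.640625) = 0.1403 > 0, so the root lies in [-0.640625, -0.625]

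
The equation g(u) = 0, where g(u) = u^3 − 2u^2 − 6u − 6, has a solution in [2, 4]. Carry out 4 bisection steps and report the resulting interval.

m = 3, g(m) = -15 (−); new bracket [3, 4]
m = 3.5, g(m) = -8.625 (−); new bracket [3.5, 4]
m = 3.75, g(m) = -3.890625 (−); new bracket [3.75, 4]
m = 3.875, g(m) = -1.0957 (−); new bracket [3.875, 4]

[3.875, 4]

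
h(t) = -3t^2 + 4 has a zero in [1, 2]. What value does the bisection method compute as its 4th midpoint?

h(1.5) = -2.75 < 0, so the root lies in [1, 1.5]
h(1.25) = -0.6875 < 0, so the root lies in [1, 1.25]
h(1.125) = 0.203125 > 0, so the root lies in [1.125, 1.25]
h(1.1875) = -0.2305 < 0, so the root lies in [1.125, 1.1875]

1.1875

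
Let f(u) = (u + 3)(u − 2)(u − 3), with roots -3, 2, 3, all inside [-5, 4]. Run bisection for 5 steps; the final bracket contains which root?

midpoint -0.5: f = 21.875 > 0 → [-5, -0.5]
midpoint -2.75: f = 6.828125 > 0 → [-5, -2.75]
midpoint -3.875: f = -35.341797 < 0 → [-3.875, -2.75]
midpoint -3.3125: f = -10.4797 < 0 → [-3.3125, -2.75]
midpoint -3.03125: f = -0.9483 < 0 → [-3.03125, -2.75]

-3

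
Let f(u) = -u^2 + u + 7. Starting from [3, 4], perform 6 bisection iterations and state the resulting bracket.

f(3.5) = -1.75 < 0, so the root lies in [3, 3.5]
f(3.25) = -0.3125 < 0, so the root lies in [3, 3.25]
f(3.125) = 0.359375 > 0, so the root lies in [3.125, 3.25]
f(3.1875) = 0.0273 > 0, so the root lies in [3.1875, 3.25]
f(3.21875) = -0.1416 < 0, so the root lies in [3.1875, 3.21875]
f(3.203125) = -0.0569 < 0, so the root lies in [3.1875, 3.203125]

[3.1875, 3.203125]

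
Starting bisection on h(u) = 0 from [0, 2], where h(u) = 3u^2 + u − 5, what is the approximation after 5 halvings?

u = 1 gives h = -1, negative; keep [1, 2]
u = 1.5 gives h = 3.25, positive; keep [1, 1.5]
u = 1.25 gives h = 0.9375, positive; keep [1, 1.25]
u = 1.125 gives h = -0.0781, negative; keep [1.125, 1.25]
u = 1.1875 gives h = 0.418, positive; keep [1.125, 1.1875]

1.1875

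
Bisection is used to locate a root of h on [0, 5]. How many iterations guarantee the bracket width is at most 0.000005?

Width after n steps is 5/2^n. Need 2^n ≥ 5/0.000005 = 1000000.
2^19 = 524288 < 1000000 ≤ 2^20 = 1048576, so n = 20.

20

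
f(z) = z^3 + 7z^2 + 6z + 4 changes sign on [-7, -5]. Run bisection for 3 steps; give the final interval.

f(-6) = 4 > 0, so the root lies in [-7, -6]
f(-6.5) = -13.875 < 0, so the root lies in [-6.5, -6]
f(-6.25) = -4.203125 < 0, so the root lies in [-6.25, -6]

[-6.25, -6]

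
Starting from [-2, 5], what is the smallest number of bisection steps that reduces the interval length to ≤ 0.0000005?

24

Width after n steps is 7/2^n. Need 2^n ≥ 7/0.0000005 = 14000000.
2^23 = 8388608 < 14000000 ≤ 2^24 = 16777216, so n = 24.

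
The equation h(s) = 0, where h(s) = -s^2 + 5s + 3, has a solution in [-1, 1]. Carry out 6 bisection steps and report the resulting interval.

[-0.5625, -0.53125]

h(0) = 3 > 0, so the root lies in [-1, 0]
h(-0.5) = 0.25 > 0, so the root lies in [-1, -0.5]
h(-0.75) = -1.3125 < 0, so the root lies in [-0.75, -0.5]
h(-0.625) = -0.5156 < 0, so the root lies in [-0.625, -0.5]
h(-0.5625) = -0.1289 < 0, so the root lies in [-0.5625, -0.5]
h(-0.53125) = 0.0615 > 0, so the root lies in [-0.5625, -0.53125]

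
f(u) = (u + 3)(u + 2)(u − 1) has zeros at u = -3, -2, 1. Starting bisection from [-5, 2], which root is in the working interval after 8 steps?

1

midpoint -1.5: f = -1.875 < 0 → [-1.5, 2]
midpoint 0.25: f = -5.484375 < 0 → [0.25, 2]
midpoint 1.125: f = 1.611328 > 0 → [0.25, 1.125]
midpoint 0.6875: f = -3.0969 < 0 → [0.6875, 1.125]
midpoint 0.90625: f = -1.0643 < 0 → [0.90625, 1.125]
midpoint 1.015625: f = 0.1892 > 0 → [0.90625, 1.015625]
midpoint 0.9609375: f = -0.4581 < 0 → [0.9609375, 1.015625]
midpoint 0.98828125: f = -0.1397 < 0 → [0.98828125, 1.015625]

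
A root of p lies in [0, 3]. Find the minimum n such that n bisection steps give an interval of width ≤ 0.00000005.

Width after n steps is 3/2^n. Need 2^n ≥ 3/0.00000005 = 60000000.
2^25 = 33554432 < 60000000 ≤ 2^26 = 67108864, so n = 26.

26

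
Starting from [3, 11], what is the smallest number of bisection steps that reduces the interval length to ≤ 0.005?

11

Width after n steps is 8/2^n. Need 2^n ≥ 8/0.005 = 1600.
2^10 = 1024 < 1600 ≤ 2^11 = 2048, so n = 11.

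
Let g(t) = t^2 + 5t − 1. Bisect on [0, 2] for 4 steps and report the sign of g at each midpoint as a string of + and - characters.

t = 1 gives g = 5, positive; keep [0, 1]
t = 0.5 gives g = 1.75, positive; keep [0, 0.5]
t = 0.25 gives g = 0.3125, positive; keep [0, 0.25]
t = 0.125 gives g = -0.3594, negative; keep [0.125, 0.25]

+++-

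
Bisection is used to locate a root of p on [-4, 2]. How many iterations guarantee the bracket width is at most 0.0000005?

24

Width after n steps is 6/2^n. Need 2^n ≥ 6/0.0000005 = 12000000.
2^23 = 8388608 < 12000000 ≤ 2^24 = 16777216, so n = 24.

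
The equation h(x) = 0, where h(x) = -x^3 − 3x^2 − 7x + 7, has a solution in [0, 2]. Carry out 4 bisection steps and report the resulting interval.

[0.625, 0.75]

midpoint 1: h = -4 < 0 → [0, 1]
midpoint 0.5: h = 2.625 > 0 → [0.5, 1]
midpoint 0.75: h = -0.359375 < 0 → [0.5, 0.75]
midpoint 0.625: h = 1.209 > 0 → [0.625, 0.75]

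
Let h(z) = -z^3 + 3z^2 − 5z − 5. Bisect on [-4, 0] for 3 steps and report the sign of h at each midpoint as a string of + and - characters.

midpoint -2: h = 25 > 0 → [-2, 0]
midpoint -1: h = 4 > 0 → [-1, 0]
midpoint -0.5: h = -1.625 < 0 → [-1, -0.5]

++-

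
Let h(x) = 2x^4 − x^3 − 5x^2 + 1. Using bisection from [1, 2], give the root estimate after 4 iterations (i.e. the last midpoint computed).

1.8125

m = 1.5, h(m) = -3.5 (−); new bracket [1.5, 2]
m = 1.75, h(m) = -0.914062 (−); new bracket [1.75, 2]
m = 1.875, h(m) = 1.549316 (+); new bracket [1.75, 1.875]
m = 1.8125, h(m) = 0.2044 (+); new bracket [1.75, 1.8125]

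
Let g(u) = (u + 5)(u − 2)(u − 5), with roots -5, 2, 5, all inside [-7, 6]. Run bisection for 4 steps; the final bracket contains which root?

m = -0.5, g(m) = 61.875 (+); new bracket [-7, -0.5]
m = -3.75, g(m) = 62.890625 (+); new bracket [-7, -3.75]
m = -5.375, g(m) = -28.693359 (−); new bracket [-5.375, -3.75]
m = -4.5625, g(m) = 27.4548 (+); new bracket [-5.375, -4.5625]

-5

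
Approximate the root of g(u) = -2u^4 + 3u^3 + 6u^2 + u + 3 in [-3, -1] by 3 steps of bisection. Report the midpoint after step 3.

-1.25

g(-2) = -31 < 0, so the root lies in [-2, -1]
g(-1.5) = -5.25 < 0, so the root lies in [-1.5, -1]
g(-1.25) = 0.382812 > 0, so the root lies in [-1.5, -1.25]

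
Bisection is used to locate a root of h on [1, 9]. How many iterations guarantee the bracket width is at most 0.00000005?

Width after n steps is 8/2^n. Need 2^n ≥ 8/0.00000005 = 160000000.
2^27 = 134217728 < 160000000 ≤ 2^28 = 268435456, so n = 28.

28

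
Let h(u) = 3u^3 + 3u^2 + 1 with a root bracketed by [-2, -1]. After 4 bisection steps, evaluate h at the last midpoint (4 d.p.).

midpoint -1.5: h = -2.375 < 0 → [-1.5, -1]
midpoint -1.25: h = -0.171875 < 0 → [-1.25, -1]
midpoint -1.125: h = 0.525391 > 0 → [-1.25, -1.125]
midpoint -1.1875: h = 0.2068 > 0 → [-1.25, -1.1875]

0.2068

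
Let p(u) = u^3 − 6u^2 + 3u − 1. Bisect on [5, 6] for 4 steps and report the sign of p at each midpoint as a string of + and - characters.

+---

midpoint 5.5: p = 0.375 > 0 → [5, 5.5]
midpoint 5.25: p = -5.921875 < 0 → [5.25, 5.5]
midpoint 5.375: p = -2.931641 < 0 → [5.375, 5.5]
midpoint 5.4375: p = -1.3186 < 0 → [5.4375, 5.5]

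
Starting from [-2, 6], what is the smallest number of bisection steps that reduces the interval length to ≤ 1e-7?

Width after n steps is 8/2^n. Need 2^n ≥ 8/1e-7 = 80000000.
2^26 = 67108864 < 80000000 ≤ 2^27 = 134217728, so n = 27.

27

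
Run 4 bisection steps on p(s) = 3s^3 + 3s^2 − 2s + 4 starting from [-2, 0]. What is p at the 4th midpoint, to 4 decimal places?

-1.4785

s = -1 gives p = 6, positive; keep [-2, -1]
s = -1.5 gives p = 3.625, positive; keep [-2, -1.5]
s = -1.75 gives p = 0.609375, positive; keep [-2, -1.75]
s = -1.875 gives p = -1.4785, negative; keep [-1.875, -1.75]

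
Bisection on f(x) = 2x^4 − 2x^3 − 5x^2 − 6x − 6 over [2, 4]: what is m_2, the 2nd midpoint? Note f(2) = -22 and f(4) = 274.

2.5

x = 3 gives f = 39, positive; keep [2, 3]
x = 2.5 gives f = -5.375, negative; keep [2.5, 3]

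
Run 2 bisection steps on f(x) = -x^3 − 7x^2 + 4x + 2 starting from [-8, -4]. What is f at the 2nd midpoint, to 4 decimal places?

-26.0000

f(-6) = -58 < 0, so the root lies in [-8, -6]
f(-7) = -26 < 0, so the root lies in [-8, -7]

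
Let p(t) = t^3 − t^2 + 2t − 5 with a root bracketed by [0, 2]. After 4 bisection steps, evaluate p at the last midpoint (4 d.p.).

-0.0996

p(1) = -3 < 0, so the root lies in [1, 2]
p(1.5) = -0.875 < 0, so the root lies in [1.5, 2]
p(1.75) = 0.796875 > 0, so the root lies in [1.5, 1.75]
p(1.625) = -0.0996 < 0, so the root lies in [1.625, 1.75]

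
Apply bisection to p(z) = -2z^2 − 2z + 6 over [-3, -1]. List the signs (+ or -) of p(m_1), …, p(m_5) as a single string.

midpoint -2: p = 2 > 0 → [-3, -2]
midpoint -2.5: p = -1.5 < 0 → [-2.5, -2]
midpoint -2.25: p = 0.375 > 0 → [-2.5, -2.25]
midpoint -2.375: p = -0.5312 < 0 → [-2.375, -2.25]
midpoint -2.3125: p = -0.0703 < 0 → [-2.3125, -2.25]

+-+--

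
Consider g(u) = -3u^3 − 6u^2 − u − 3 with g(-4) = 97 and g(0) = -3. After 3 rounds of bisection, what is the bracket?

midpoint -2: g = -1 < 0 → [-4, -2]
midpoint -3: g = 27 > 0 → [-3, -2]
midpoint -2.5: g = 8.875 > 0 → [-2.5, -2]

[-2.5, -2]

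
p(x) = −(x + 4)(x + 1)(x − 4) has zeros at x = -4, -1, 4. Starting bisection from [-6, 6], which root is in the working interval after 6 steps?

4

p(0) = 16 > 0, so the root lies in [0, 6]
p(3) = 28 > 0, so the root lies in [3, 6]
p(4.5) = -23.375 < 0, so the root lies in [3, 4.5]
p(3.75) = 9.2031 > 0, so the root lies in [3.75, 4.5]
p(4.125) = -5.2051 < 0, so the root lies in [3.75, 4.125]
p(3.9375) = 2.4495 > 0, so the root lies in [3.9375, 4.125]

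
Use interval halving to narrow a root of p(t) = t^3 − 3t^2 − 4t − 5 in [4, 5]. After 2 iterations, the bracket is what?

t = 4.5 gives p = 7.375, positive; keep [4, 4.5]
t = 4.25 gives p = 0.578125, positive; keep [4, 4.25]

[4, 4.25]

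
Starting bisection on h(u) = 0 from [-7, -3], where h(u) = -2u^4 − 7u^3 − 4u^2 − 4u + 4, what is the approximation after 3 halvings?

m = -5, h(m) = -451 (−); new bracket [-5, -3]
m = -4, h(m) = -108 (−); new bracket [-4, -3]
m = -3.5, h(m) = -31 (−); new bracket [-3.5, -3]

-3.5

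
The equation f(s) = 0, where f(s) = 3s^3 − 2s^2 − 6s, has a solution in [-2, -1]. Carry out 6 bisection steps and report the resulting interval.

[-1.125, -1.109375]

midpoint -1.5: f = -5.625 < 0 → [-1.5, -1]
midpoint -1.25: f = -1.484375 < 0 → [-1.25, -1]
midpoint -1.125: f = -0.052734 < 0 → [-1.125, -1]
midpoint -1.0625: f = 0.5188 > 0 → [-1.125, -1.0625]
midpoint -1.09375: f = 0.2446 > 0 → [-1.125, -1.09375]
midpoint -1.109375: f = 0.0989 > 0 → [-1.125, -1.109375]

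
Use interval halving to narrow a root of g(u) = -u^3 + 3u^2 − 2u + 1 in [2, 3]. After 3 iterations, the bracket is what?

[2.25, 2.375]

g(2.5) = -0.875 < 0, so the root lies in [2, 2.5]
g(2.25) = 0.296875 > 0, so the root lies in [2.25, 2.5]
g(2.375) = -0.224609 < 0, so the root lies in [2.25, 2.375]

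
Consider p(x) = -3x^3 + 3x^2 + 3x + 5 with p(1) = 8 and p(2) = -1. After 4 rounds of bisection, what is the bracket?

x = 1.5 gives p = 6.125, positive; keep [1.5, 2]
x = 1.75 gives p = 3.359375, positive; keep [1.75, 2]
x = 1.875 gives p = 1.396484, positive; keep [1.875, 2]
x = 1.9375 gives p = 0.2546, positive; keep [1.9375, 2]

[1.9375, 2]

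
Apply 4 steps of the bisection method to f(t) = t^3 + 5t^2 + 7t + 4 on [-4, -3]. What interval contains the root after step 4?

[-3.25, -3.1875]

m = -3.5, f(m) = -2.125 (−); new bracket [-3.5, -3]
m = -3.25, f(m) = -0.265625 (−); new bracket [-3.25, -3]
m = -3.125, f(m) = 0.435547 (+); new bracket [-3.25, -3.125]
m = -3.1875, f(m) = 0.1028 (+); new bracket [-3.25, -3.1875]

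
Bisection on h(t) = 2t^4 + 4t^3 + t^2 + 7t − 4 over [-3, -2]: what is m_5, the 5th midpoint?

-2.46875

t = -2.5 gives h = 0.375, positive; keep [-2.5, -2]
t = -2.25 gives h = -8.992188, negative; keep [-2.5, -2.25]
t = -2.375 gives h = -4.937012, negative; keep [-2.5, -2.375]
t = -2.4375 gives h = -2.4492, negative; keep [-2.5, -2.4375]
t = -2.46875 gives h = -1.0806, negative; keep [-2.5, -2.46875]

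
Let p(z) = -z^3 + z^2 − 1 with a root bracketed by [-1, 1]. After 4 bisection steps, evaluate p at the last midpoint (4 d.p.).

p(0) = -1 < 0, so the root lies in [-1, 0]
p(-0.5) = -0.625 < 0, so the root lies in [-1, -0.5]
p(-0.75) = -0.015625 < 0, so the root lies in [-1, -0.75]
p(-0.875) = 0.4355 > 0, so the root lies in [-0.875, -0.75]

0.4355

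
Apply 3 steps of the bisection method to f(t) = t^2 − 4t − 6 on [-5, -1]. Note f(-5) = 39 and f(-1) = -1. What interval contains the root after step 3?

[-1.5, -1]

midpoint -3: f = 15 > 0 → [-3, -1]
midpoint -2: f = 6 > 0 → [-2, -1]
midpoint -1.5: f = 2.25 > 0 → [-1.5, -1]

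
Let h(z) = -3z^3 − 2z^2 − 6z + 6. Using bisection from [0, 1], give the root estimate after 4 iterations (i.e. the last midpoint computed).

z = 0.5 gives h = 2.125, positive; keep [0.5, 1]
z = 0.75 gives h = -0.890625, negative; keep [0.5, 0.75]
z = 0.625 gives h = 0.736328, positive; keep [0.625, 0.75]
z = 0.6875 gives h = -0.0452, negative; keep [0.625, 0.6875]

0.6875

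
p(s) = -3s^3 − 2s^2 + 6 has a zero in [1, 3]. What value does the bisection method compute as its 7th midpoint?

s = 2 gives p = -26, negative; keep [1, 2]
s = 1.5 gives p = -8.625, negative; keep [1, 1.5]
s = 1.25 gives p = -2.984375, negative; keep [1, 1.25]
s = 1.125 gives p = -0.8027, negative; keep [1, 1.125]
s = 1.0625 gives p = 0.1438, positive; keep [1.0625, 1.125]
s = 1.09375 gives p = -0.3179, negative; keep [1.0625, 1.09375]
s = 1.078125 gives p = -0.0842, negative; keep [1.0625, 1.078125]

1.078125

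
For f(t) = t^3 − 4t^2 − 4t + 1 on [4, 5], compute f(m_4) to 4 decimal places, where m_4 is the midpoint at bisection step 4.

0.5676

m = 4.5, f(m) = -6.875 (−); new bracket [4.5, 5]
m = 4.75, f(m) = -1.078125 (−); new bracket [4.75, 5]
m = 4.875, f(m) = 2.294922 (+); new bracket [4.75, 4.875]
m = 4.8125, f(m) = 0.5676 (+); new bracket [4.75, 4.8125]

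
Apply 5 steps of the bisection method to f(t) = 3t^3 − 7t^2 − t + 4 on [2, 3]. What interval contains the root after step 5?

[2.1875, 2.21875]

f(2.5) = 4.625 > 0, so the root lies in [2, 2.5]
f(2.25) = 0.484375 > 0, so the root lies in [2, 2.25]
f(2.125) = -0.947266 < 0, so the root lies in [2.125, 2.25]
f(2.1875) = -0.281 < 0, so the root lies in [2.1875, 2.25]
f(2.21875) = 0.089 > 0, so the root lies in [2.1875, 2.21875]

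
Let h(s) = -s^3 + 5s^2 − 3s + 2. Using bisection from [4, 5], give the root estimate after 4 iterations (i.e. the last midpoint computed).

4.4375

midpoint 4.5: h = -1.375 < 0 → [4, 4.5]
midpoint 4.25: h = 2.796875 > 0 → [4.25, 4.5]
midpoint 4.375: h = 0.837891 > 0 → [4.375, 4.5]
midpoint 4.4375: h = -0.2361 < 0 → [4.375, 4.4375]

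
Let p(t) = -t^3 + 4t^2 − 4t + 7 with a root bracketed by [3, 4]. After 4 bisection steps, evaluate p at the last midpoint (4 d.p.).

-0.1033

midpoint 3.5: p = -0.875 < 0 → [3, 3.5]
midpoint 3.25: p = 1.921875 > 0 → [3.25, 3.5]
midpoint 3.375: p = 0.619141 > 0 → [3.375, 3.5]
midpoint 3.4375: p = -0.1033 < 0 → [3.375, 3.4375]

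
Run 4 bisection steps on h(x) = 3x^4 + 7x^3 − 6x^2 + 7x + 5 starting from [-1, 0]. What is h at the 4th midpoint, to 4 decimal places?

x = -0.5 gives h = -0.6875, negative; keep [-0.5, 0]
x = -0.25 gives h = 2.777344, positive; keep [-0.5, -0.25]
x = -0.375 gives h = 1.221436, positive; keep [-0.5, -0.375]
x = -0.4375 gives h = 0.3128, positive; keep [-0.5, -0.4375]

0.3128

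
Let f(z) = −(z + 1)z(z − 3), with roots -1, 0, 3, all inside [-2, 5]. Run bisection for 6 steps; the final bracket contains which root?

midpoint 1.5: f = 5.625 > 0 → [1.5, 5]
midpoint 3.25: f = -3.453125 < 0 → [1.5, 3.25]
midpoint 2.375: f = 5.009766 > 0 → [2.375, 3.25]
midpoint 2.8125: f = 2.0105 > 0 → [2.8125, 3.25]
midpoint 3.03125: f = -0.3819 < 0 → [2.8125, 3.03125]
midpoint 2.921875: f = 0.8953 > 0 → [2.921875, 3.03125]

3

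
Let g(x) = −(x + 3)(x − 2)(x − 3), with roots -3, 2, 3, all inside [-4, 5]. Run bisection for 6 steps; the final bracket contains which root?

x = 0.5 gives g = -13.125, negative; keep [-4, 0.5]
x = -1.75 gives g = -22.265625, negative; keep [-4, -1.75]
x = -2.875 gives g = -3.580078, negative; keep [-4, -2.875]
x = -3.4375 gives g = 15.3142, positive; keep [-3.4375, -2.875]
x = -3.15625 gives g = 4.9599, positive; keep [-3.15625, -2.875]
x = -3.015625 gives g = 0.4714, positive; keep [-3.015625, -2.875]

-3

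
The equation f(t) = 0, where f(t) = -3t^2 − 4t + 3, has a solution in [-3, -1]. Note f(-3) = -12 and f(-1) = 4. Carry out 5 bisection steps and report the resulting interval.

[-1.875, -1.8125]

t = -2 gives f = -1, negative; keep [-2, -1]
t = -1.5 gives f = 2.25, positive; keep [-2, -1.5]
t = -1.75 gives f = 0.8125, positive; keep [-2, -1.75]
t = -1.875 gives f = -0.0469, negative; keep [-1.875, -1.75]
t = -1.8125 gives f = 0.3945, positive; keep [-1.875, -1.8125]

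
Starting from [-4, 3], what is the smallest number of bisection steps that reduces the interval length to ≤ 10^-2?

10

Width after n steps is 7/2^n. Need 2^n ≥ 7/10^-2 = 700.
2^9 = 512 < 700 ≤ 2^10 = 1024, so n = 10.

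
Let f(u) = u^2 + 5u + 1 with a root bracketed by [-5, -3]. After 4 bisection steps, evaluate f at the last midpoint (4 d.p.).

midpoint -4: f = -3 < 0 → [-5, -4]
midpoint -4.5: f = -1.25 < 0 → [-5, -4.5]
midpoint -4.75: f = -0.1875 < 0 → [-5, -4.75]
midpoint -4.875: f = 0.3906 > 0 → [-4.875, -4.75]

0.3906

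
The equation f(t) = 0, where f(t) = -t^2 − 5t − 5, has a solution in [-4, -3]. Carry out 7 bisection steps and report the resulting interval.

[-3.625, -3.6171875]

midpoint -3.5: f = 0.25 > 0 → [-4, -3.5]
midpoint -3.75: f = -0.3125 < 0 → [-3.75, -3.5]
midpoint -3.625: f = -0.015625 < 0 → [-3.625, -3.5]
midpoint -3.5625: f = 0.1211 > 0 → [-3.625, -3.5625]
midpoint -3.59375: f = 0.0537 > 0 → [-3.625, -3.59375]
midpoint -3.609375: f = 0.0193 > 0 → [-3.625, -3.609375]
midpoint -3.6171875: f = 0.0019 > 0 → [-3.625, -3.6171875]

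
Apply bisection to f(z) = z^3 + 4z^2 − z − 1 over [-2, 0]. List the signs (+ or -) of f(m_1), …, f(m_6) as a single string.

++--+-

f(-1) = 3 > 0, so the root lies in [-1, 0]
f(-0.5) = 0.375 > 0, so the root lies in [-0.5, 0]
f(-0.25) = -0.515625 < 0, so the root lies in [-0.5, -0.25]
f(-0.375) = -0.1152 < 0, so the root lies in [-0.5, -0.375]
f(-0.4375) = 0.1194 > 0, so the root lies in [-0.4375, -0.375]
f(-0.40625) = -0.0006 < 0, so the root lies in [-0.4375, -0.40625]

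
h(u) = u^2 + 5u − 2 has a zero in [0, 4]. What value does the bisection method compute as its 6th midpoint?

0.3125

u = 2 gives h = 12, positive; keep [0, 2]
u = 1 gives h = 4, positive; keep [0, 1]
u = 0.5 gives h = 0.75, positive; keep [0, 0.5]
u = 0.25 gives h = -0.6875, negative; keep [0.25, 0.5]
u = 0.375 gives h = 0.0156, positive; keep [0.25, 0.375]
u = 0.3125 gives h = -0.3398, negative; keep [0.3125, 0.375]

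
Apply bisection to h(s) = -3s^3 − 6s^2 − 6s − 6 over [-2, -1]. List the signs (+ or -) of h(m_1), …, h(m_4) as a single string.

h(-1.5) = -0.375 < 0, so the root lies in [-2, -1.5]
h(-1.75) = 2.203125 > 0, so the root lies in [-1.75, -1.5]
h(-1.625) = 0.779297 > 0, so the root lies in [-1.625, -1.5]
h(-1.5625) = 0.1707 > 0, so the root lies in [-1.5625, -1.5]

-+++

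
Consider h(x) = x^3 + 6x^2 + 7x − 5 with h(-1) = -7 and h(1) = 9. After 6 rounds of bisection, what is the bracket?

h(0) = -5 < 0, so the root lies in [0, 1]
h(0.5) = 0.125 > 0, so the root lies in [0, 0.5]
h(0.25) = -2.859375 < 0, so the root lies in [0.25, 0.5]
h(0.375) = -1.4785 < 0, so the root lies in [0.375, 0.5]
h(0.4375) = -0.7053 < 0, so the root lies in [0.4375, 0.5]
h(0.46875) = -0.2974 < 0, so the root lies in [0.46875, 0.5]

[0.46875, 0.5]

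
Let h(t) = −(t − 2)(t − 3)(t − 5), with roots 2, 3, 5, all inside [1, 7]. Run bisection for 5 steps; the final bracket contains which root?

m = 4, h(m) = 2 (+); new bracket [4, 7]
m = 5.5, h(m) = -4.375 (−); new bracket [4, 5.5]
m = 4.75, h(m) = 1.203125 (+); new bracket [4.75, 5.5]
m = 5.125, h(m) = -0.8301 (−); new bracket [4.75, 5.125]
m = 4.9375, h(m) = 0.3557 (+); new bracket [4.9375, 5.125]

5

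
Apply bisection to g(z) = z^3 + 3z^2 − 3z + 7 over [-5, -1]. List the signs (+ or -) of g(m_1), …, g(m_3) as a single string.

++-

z = -3 gives g = 16, positive; keep [-5, -3]
z = -4 gives g = 3, positive; keep [-5, -4]
z = -4.5 gives g = -9.875, negative; keep [-4.5, -4]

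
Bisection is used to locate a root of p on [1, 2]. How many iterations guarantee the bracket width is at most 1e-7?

24

Width after n steps is 1/2^n. Need 2^n ≥ 1/1e-7 = 10000000.
2^23 = 8388608 < 10000000 ≤ 2^24 = 16777216, so n = 24.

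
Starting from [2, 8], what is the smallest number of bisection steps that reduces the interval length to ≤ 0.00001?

Width after n steps is 6/2^n. Need 2^n ≥ 6/0.00001 = 600000.
2^19 = 524288 < 600000 ≤ 2^20 = 1048576, so n = 20.

20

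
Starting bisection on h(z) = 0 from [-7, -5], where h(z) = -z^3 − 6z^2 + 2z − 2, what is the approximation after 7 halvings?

h(-6) = -14 < 0, so the root lies in [-7, -6]
h(-6.5) = 6.125 > 0, so the root lies in [-6.5, -6]
h(-6.25) = -4.734375 < 0, so the root lies in [-6.5, -6.25]
h(-6.375) = 0.4902 > 0, so the root lies in [-6.375, -6.25]
h(-6.3125) = -2.1726 < 0, so the root lies in [-6.375, -6.3125]
h(-6.34375) = -0.8539 < 0, so the root lies in [-6.375, -6.34375]
h(-6.359375) = -0.185 < 0, so the root lies in [-6.375, -6.359375]

-6.359375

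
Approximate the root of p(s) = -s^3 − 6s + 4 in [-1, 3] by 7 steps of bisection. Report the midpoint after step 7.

midpoint 1: p = -3 < 0 → [-1, 1]
midpoint 0: p = 4 > 0 → [0, 1]
midpoint 0.5: p = 0.875 > 0 → [0.5, 1]
midpoint 0.75: p = -0.9219 < 0 → [0.5, 0.75]
midpoint 0.625: p = 0.0059 > 0 → [0.625, 0.75]
midpoint 0.6875: p = -0.45 < 0 → [0.625, 0.6875]
midpoint 0.65625: p = -0.2201 < 0 → [0.625, 0.65625]

0.65625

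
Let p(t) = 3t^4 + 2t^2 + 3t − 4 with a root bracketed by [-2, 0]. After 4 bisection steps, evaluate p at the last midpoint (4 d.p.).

-0.0383

midpoint -1: p = -2 < 0 → [-2, -1]
midpoint -1.5: p = 11.1875 > 0 → [-1.5, -1]
midpoint -1.25: p = 2.699219 > 0 → [-1.25, -1]
midpoint -1.125: p = -0.0383 < 0 → [-1.25, -1.125]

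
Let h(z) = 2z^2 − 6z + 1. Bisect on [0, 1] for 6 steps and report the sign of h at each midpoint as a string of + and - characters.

midpoint 0.5: h = -1.5 < 0 → [0, 0.5]
midpoint 0.25: h = -0.375 < 0 → [0, 0.25]
midpoint 0.125: h = 0.28125 > 0 → [0.125, 0.25]
midpoint 0.1875: h = -0.0547 < 0 → [0.125, 0.1875]
midpoint 0.15625: h = 0.1113 > 0 → [0.15625, 0.1875]
midpoint 0.171875: h = 0.0278 > 0 → [0.171875, 0.1875]

--+-++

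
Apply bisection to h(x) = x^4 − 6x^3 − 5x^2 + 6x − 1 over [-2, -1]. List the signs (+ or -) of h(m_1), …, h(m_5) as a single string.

+-+--

h(-1.5) = 4.0625 > 0, so the root lies in [-1.5, -1]
h(-1.25) = -2.152344 < 0, so the root lies in [-1.5, -1.25]
h(-1.375) = 0.468994 > 0, so the root lies in [-1.375, -1.25]
h(-1.3125) = -0.9548 < 0, so the root lies in [-1.375, -1.3125]
h(-1.34375) = -0.2722 < 0, so the root lies in [-1.375, -1.34375]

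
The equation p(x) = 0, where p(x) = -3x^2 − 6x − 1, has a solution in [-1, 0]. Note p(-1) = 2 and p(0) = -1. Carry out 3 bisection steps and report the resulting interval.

p(-0.5) = 1.25 > 0, so the root lies in [-0.5, 0]
p(-0.25) = 0.3125 > 0, so the root lies in [-0.25, 0]
p(-0.125) = -0.296875 < 0, so the root lies in [-0.25, -0.125]

[-0.25, -0.125]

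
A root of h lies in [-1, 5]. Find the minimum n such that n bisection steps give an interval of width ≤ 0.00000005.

Width after n steps is 6/2^n. Need 2^n ≥ 6/0.00000005 = 120000000.
2^26 = 67108864 < 120000000 ≤ 2^27 = 134217728, so n = 27.

27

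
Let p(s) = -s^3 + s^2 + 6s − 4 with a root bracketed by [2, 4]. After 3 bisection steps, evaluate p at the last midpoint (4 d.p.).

midpoint 3: p = -4 < 0 → [2, 3]
midpoint 2.5: p = 1.625 > 0 → [2.5, 3]
midpoint 2.75: p = -0.734375 < 0 → [2.5, 2.75]

-0.7344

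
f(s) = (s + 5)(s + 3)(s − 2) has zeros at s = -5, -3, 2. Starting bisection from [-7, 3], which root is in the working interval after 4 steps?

m = -2, f(m) = -12 (−); new bracket [-2, 3]
m = 0.5, f(m) = -28.875 (−); new bracket [0.5, 3]
m = 1.75, f(m) = -8.015625 (−); new bracket [1.75, 3]
m = 2.375, f(m) = 14.8652 (+); new bracket [1.75, 2.375]

2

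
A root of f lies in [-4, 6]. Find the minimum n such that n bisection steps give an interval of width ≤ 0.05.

8

Width after n steps is 10/2^n. Need 2^n ≥ 10/0.05 = 200.
2^7 = 128 < 200 ≤ 2^8 = 256, so n = 8.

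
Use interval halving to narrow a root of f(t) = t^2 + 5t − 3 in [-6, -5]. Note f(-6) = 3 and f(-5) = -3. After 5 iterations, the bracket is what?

[-5.5625, -5.53125]

t = -5.5 gives f = -0.25, negative; keep [-6, -5.5]
t = -5.75 gives f = 1.3125, positive; keep [-5.75, -5.5]
t = -5.625 gives f = 0.515625, positive; keep [-5.625, -5.5]
t = -5.5625 gives f = 0.1289, positive; keep [-5.5625, -5.5]
t = -5.53125 gives f = -0.0615, negative; keep [-5.5625, -5.53125]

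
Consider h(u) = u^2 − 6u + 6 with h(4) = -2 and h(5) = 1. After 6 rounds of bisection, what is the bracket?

u = 4.5 gives h = -0.75, negative; keep [4.5, 5]
u = 4.75 gives h = 0.0625, positive; keep [4.5, 4.75]
u = 4.625 gives h = -0.359375, negative; keep [4.625, 4.75]
u = 4.6875 gives h = -0.1523, negative; keep [4.6875, 4.75]
u = 4.71875 gives h = -0.0459, negative; keep [4.71875, 4.75]
u = 4.734375 gives h = 0.0081, positive; keep [4.71875, 4.734375]

[4.71875, 4.734375]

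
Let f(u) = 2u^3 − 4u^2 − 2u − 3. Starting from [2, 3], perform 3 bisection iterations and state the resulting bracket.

midpoint 2.5: f = -1.75 < 0 → [2.5, 3]
midpoint 2.75: f = 2.84375 > 0 → [2.5, 2.75]
midpoint 2.625: f = 0.363281 > 0 → [2.5, 2.625]

[2.5, 2.625]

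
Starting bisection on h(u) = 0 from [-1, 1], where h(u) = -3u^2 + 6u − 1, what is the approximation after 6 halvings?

m = 0, h(m) = -1 (−); new bracket [0, 1]
m = 0.5, h(m) = 1.25 (+); new bracket [0, 0.5]
m = 0.25, h(m) = 0.3125 (+); new bracket [0, 0.25]
m = 0.125, h(m) = -0.2969 (−); new bracket [0.125, 0.25]
m = 0.1875, h(m) = 0.0195 (+); new bracket [0.125, 0.1875]
m = 0.15625, h(m) = -0.1357 (−); new bracket [0.15625, 0.1875]

0.15625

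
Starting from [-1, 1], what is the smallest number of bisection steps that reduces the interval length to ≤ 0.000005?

Width after n steps is 2/2^n. Need 2^n ≥ 2/0.000005 = 400000.
2^18 = 262144 < 400000 ≤ 2^19 = 524288, so n = 19.

19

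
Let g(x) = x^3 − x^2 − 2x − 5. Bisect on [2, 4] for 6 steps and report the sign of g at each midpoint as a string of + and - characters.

g(3) = 7 > 0, so the root lies in [2, 3]
g(2.5) = -0.625 < 0, so the root lies in [2.5, 3]
g(2.75) = 2.734375 > 0, so the root lies in [2.5, 2.75]
g(2.625) = 0.9473 > 0, so the root lies in [2.5, 2.625]
g(2.5625) = 0.135 > 0, so the root lies in [2.5, 2.5625]
g(2.53125) = -0.2514 < 0, so the root lies in [2.53125, 2.5625]

+-+++-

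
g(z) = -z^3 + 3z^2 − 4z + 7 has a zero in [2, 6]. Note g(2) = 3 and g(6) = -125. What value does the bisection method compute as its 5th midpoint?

z = 4 gives g = -25, negative; keep [2, 4]
z = 3 gives g = -5, negative; keep [2, 3]
z = 2.5 gives g = 0.125, positive; keep [2.5, 3]
z = 2.75 gives g = -2.1094, negative; keep [2.5, 2.75]
z = 2.625 gives g = -0.916, negative; keep [2.5, 2.625]

2.625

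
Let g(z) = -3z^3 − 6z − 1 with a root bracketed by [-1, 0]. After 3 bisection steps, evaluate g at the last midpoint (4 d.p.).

-0.2441

m = -0.5, g(m) = 2.375 (+); new bracket [-0.5, 0]
m = -0.25, g(m) = 0.546875 (+); new bracket [-0.25, 0]
m = -0.125, g(m) = -0.244141 (−); new bracket [-0.25, -0.125]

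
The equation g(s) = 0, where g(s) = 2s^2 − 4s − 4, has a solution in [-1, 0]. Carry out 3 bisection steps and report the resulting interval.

m = -0.5, g(m) = -1.5 (−); new bracket [-1, -0.5]
m = -0.75, g(m) = 0.125 (+); new bracket [-0.75, -0.5]
m = -0.625, g(m) = -0.71875 (−); new bracket [-0.75, -0.625]

[-0.75, -0.625]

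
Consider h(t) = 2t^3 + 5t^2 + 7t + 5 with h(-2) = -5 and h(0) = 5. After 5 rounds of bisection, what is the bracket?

[-1.3125, -1.25]

t = -1 gives h = 1, positive; keep [-2, -1]
t = -1.5 gives h = -1, negative; keep [-1.5, -1]
t = -1.25 gives h = 0.15625, positive; keep [-1.5, -1.25]
t = -1.375 gives h = -0.3711, negative; keep [-1.375, -1.25]
t = -1.3125 gives h = -0.0962, negative; keep [-1.3125, -1.25]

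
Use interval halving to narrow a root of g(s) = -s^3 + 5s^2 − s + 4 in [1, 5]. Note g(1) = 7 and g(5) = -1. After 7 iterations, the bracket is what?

[4.9375, 4.96875]

midpoint 3: g = 19 > 0 → [3, 5]
midpoint 4: g = 16 > 0 → [4, 5]
midpoint 4.5: g = 9.625 > 0 → [4.5, 5]
midpoint 4.75: g = 4.8906 > 0 → [4.75, 5]
midpoint 4.875: g = 2.0957 > 0 → [4.875, 5]
midpoint 4.9375: g = 0.5862 > 0 → [4.9375, 5]
midpoint 4.96875: g = -0.1972 < 0 → [4.9375, 4.96875]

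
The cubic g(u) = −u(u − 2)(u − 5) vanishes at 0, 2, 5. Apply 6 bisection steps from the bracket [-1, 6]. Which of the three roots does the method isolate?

5

m = 2.5, g(m) = 3.125 (+); new bracket [2.5, 6]
m = 4.25, g(m) = 7.171875 (+); new bracket [4.25, 6]
m = 5.125, g(m) = -2.001953 (−); new bracket [4.25, 5.125]
m = 4.6875, g(m) = 3.9368 (+); new bracket [4.6875, 5.125]
m = 4.90625, g(m) = 1.3368 (+); new bracket [4.90625, 5.125]
m = 5.015625, g(m) = -0.2363 (−); new bracket [4.90625, 5.015625]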